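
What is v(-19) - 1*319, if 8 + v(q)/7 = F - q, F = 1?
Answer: -235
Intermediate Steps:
v(q) = -49 - 7*q (v(q) = -56 + 7*(1 - q) = -56 + (7 - 7*q) = -49 - 7*q)
v(-19) - 1*319 = (-49 - 7*(-19)) - 1*319 = (-49 + 133) - 319 = 84 - 319 = -235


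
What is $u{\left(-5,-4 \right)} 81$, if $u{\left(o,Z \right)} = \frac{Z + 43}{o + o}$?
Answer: $- \frac{3159}{10} \approx -315.9$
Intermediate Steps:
$u{\left(o,Z \right)} = \frac{43 + Z}{2 o}$
$u{\left(-5,-4 \right)} 81 = \frac{43 - 4}{2 \left(-5\right)} 81 = \frac{1}{2} \left(- \frac{1}{5}\right) 39 \cdot 81 = \left(- \frac{39}{10}\right) 81 = - \frac{3159}{10}$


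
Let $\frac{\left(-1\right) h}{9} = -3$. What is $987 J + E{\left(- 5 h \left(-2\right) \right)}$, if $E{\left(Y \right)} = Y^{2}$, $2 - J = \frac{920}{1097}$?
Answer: $\frac{81228738}{1097} \approx 74046.0$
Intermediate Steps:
$h = 27$ ($h = \left(-9\right) \left(-3\right) = 27$)
$J = \frac{1274}{1097}$ ($J = 2 - \frac{920}{1097} = \frac{1274}{1097} \approx 1.1613$)
$987 J + E{\left(- 5 h \left(-2\right) \right)} = 987 \cdot \frac{1274}{1097} + \left(\left(-5\right) 27 \left(-2\right)\right)^{2} = \frac{1257438}{1097} + \left(\left(-135\right) \left(-2\right)\right)^{2} = \frac{1257438}{1097} + 270^{2} = \frac{1257438}{1097} + 72900 = \frac{81228738}{1097}$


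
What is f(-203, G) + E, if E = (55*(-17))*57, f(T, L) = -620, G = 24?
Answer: -53915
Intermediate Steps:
E = -53295 (E = -935*57 = -53295)
f(-203, G) + E = -620 - 53295 = -53915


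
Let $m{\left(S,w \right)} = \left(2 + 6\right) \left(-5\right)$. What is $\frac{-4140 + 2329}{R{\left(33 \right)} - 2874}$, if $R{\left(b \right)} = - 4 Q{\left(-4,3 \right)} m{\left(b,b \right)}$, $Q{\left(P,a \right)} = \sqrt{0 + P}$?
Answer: $\frac{2602407}{4181138} + \frac{144880 i}{2090569} \approx 0.62242 + 0.069302 i$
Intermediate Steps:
$Q{\left(P,a \right)} = \sqrt{P}$
$m{\left(S,w \right)} = -40$ ($m{\left(S,w \right)} = 8 \left(-5\right) = -40$)
$R{\left(b \right)} = 320 i$ ($R{\left(b \right)} = - 4 \sqrt{-4} \left(-40\right) = - 4 \cdot 2 i \left(-40\right) = - 8 i \left(-40\right) = 320 i$)
$\frac{-4140 + 2329}{R{\left(33 \right)} - 2874} = \frac{-4140 + 2329}{320 i - 2874} = - \frac{1811}{-2874 + 320 i} = - 1811 \frac{-2874 - 320 i}{8362276} = - \frac{1811 \left(-2874 - 320 i\right)}{8362276}$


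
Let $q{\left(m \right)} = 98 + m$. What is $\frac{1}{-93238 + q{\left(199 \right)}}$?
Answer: $- \frac{1}{92941} \approx -1.076 \cdot 10^{-5}$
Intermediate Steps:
$\frac{1}{-93238 + q{\left(199 \right)}} = \frac{1}{-93238 + \left(98 + 199\right)} = \frac{1}{-93238 + 297} = \frac{1}{-92941} = - \frac{1}{92941}$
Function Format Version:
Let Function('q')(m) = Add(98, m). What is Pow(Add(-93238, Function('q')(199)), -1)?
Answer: Rational(-1, 92941) ≈ -1.0760e-5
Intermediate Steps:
Pow(Add(-93238, Function('q')(199)), -1) = Pow(Add(-93238, Add(98, 199)), -1) = Pow(Add(-93238, 297), -1) = Pow(-92941, -1) = Rational(-1, 92941)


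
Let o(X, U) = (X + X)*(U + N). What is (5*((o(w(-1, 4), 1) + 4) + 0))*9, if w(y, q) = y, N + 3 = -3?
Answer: 630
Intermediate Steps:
N = -6 (N = -3 - 3 = -6)
o(X, U) = 2*X*(-6 + U) (o(X, U) = (X + X)*(U - 6) = (2*X)*(-6 + U) = 2*X*(-6 + U))
(5*((o(w(-1, 4), 1) + 4) + 0))*9 = (5*((2*(-1)*(-6 + 1) + 4) + 0))*9 = (5*((2*(-1)*(-5) + 4) + 0))*9 = (5*((10 + 4) + 0))*9 = (5*(14 + 0))*9 = (5*14)*9 = 70*9 = 630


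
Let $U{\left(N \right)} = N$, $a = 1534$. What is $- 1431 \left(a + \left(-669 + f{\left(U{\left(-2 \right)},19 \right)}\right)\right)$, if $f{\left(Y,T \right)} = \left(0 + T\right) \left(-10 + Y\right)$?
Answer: $-911547$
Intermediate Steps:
$f{\left(Y,T \right)} = T \left(-10 + Y\right)$
$- 1431 \left(a + \left(-669 + f{\left(U{\left(-2 \right)},19 \right)}\right)\right) = - 1431 \left(1534 - \left(669 - 19 \left(-10 - 2\right)\right)\right) = - 1431 \left(1534 + \left(-669 + 19 \left(-12\right)\right)\right) = - 1431 \left(1534 - 897\right) = \left(-1431\right) 637 = -911547$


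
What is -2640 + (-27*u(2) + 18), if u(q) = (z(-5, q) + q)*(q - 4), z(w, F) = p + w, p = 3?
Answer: -2622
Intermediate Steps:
z(w, F) = 3 + w
u(q) = (-4 + q)*(-2 + q) (u(q) = ((3 - 5) + q)*(q - 4) = (-2 + q)*(-4 + q) = (-4 + q)*(-2 + q))
-2640 + (-27*u(2) + 18) = -2640 + (-27*(8 + 2**2 - 6*2) + 18) = -2640 + (-27*(8 + 4 - 12) + 18) = -2640 + (-27*0 + 18) = -2640 + (0 + 18) = -2640 + 18 = -2622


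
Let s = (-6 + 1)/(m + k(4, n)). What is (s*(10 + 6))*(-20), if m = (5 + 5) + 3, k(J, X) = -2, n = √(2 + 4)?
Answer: 1600/11 ≈ 145.45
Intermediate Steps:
n = √6 ≈ 2.4495
m = 13 (m = 10 + 3 = 13)
s = -5/11 (s = (-6 + 1)/(13 - 2) = -5/11 ≈ -0.45455)
(s*(10 + 6))*(-20) = -5*(10 + 6)/11*(-20) = -5/11*16*(-20) = -80/11*(-20) = 1600/11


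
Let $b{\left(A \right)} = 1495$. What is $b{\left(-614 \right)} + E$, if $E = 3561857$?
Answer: $3563352$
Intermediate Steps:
$b{\left(-614 \right)} + E = 1495 + 3561857 = 3563352$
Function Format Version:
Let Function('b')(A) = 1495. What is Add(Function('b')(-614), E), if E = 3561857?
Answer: 3563352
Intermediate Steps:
Add(Function('b')(-614), E) = Add(1495, 3561857) = 3563352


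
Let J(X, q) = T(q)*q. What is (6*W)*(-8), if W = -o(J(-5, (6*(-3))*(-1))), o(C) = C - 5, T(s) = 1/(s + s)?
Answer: -216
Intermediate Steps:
T(s) = 1/(2*s)
J(X, q) = 1/2 (J(X, q) = (1/(2*q))*q = 1/2)
o(C) = -5 + C
W = 9/2 (W = -(-5 + 1/2) = -1*(-9/2) = 9/2 ≈ 4.5000)
(6*W)*(-8) = (6*(9/2))*(-8) = 27*(-8) = -216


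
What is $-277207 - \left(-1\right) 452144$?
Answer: $174937$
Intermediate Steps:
$-277207 - \left(-1\right) 452144 = -277207 - -452144 = -277207 + 452144 = 174937$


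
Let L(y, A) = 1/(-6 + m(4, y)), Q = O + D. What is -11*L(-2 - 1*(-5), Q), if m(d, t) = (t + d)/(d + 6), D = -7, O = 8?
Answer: 110/53 ≈ 2.0755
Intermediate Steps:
Q = 1 (Q = 8 - 7 = 1)
m(d, t) = (d + t)/(6 + d)
L(y, A) = 1/(-28/5 + y/10) (L(y, A) = 1/(-6 + (4 + y)/(6 + 4)) = 1/(-6 + (4 + y)/10) = 1/(-6 + (⅖ + y/10)) = 1/(-28/5 + y/10))
-11*L(-2 - 1*(-5), Q) = -110/(-56 + (-2 - 1*(-5))) = -110/(-56 + (-2 + 5)) = -110/(-56 + 3) = -110/(-53) = -110*(-1)/53 = -11*(-10/53) = 110/53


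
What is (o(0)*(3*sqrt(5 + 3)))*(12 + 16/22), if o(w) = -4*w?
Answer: 0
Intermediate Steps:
(o(0)*(3*sqrt(5 + 3)))*(12 + 16/22) = ((-4*0)*(3*sqrt(5 + 3)))*(12 + 16/22) = (0*(3*sqrt(8)))*(12 + 16*(1/22)) = (0*(3*(2*sqrt(2))))*(12 + 8/11) = (0*(6*sqrt(2)))*(140/11) = 0*(140/11) = 0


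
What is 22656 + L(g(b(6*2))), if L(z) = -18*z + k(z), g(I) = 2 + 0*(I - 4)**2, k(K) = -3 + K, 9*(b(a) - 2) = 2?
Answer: 22619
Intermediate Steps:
b(a) = 20/9 (b(a) = 2 + (1/9)*2 = 2 + 2/9 = 20/9)
g(I) = 2 (g(I) = 2 + 0*(-4 + I)**2 = 2 + 0 = 2)
L(z) = -3 - 17*z (L(z) = -18*z + (-3 + z) = -3 - 17*z)
22656 + L(g(b(6*2))) = 22656 + (-3 - 17*2) = 22656 + (-3 - 34) = 22656 - 37 = 22619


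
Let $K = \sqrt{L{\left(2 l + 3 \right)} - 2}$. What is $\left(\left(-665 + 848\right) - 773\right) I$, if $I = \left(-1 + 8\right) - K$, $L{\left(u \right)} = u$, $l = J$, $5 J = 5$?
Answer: $-4130 + 590 \sqrt{3} \approx -3108.1$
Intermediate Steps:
$J = 1$ ($J = \frac{1}{5} \cdot 5 = 1$)
$l = 1$
$K = \sqrt{3}$ ($K = \sqrt{\left(2 \cdot 1 + 3\right) - 2} = \sqrt{\left(2 + 3\right) - 2} = \sqrt{5 - 2} = \sqrt{3} \approx 1.732$)
$I = 7 - \sqrt{3}$ ($I = \left(-1 + 8\right) - \sqrt{3} = 7 - \sqrt{3} \approx 5.268$)
$\left(\left(-665 + 848\right) - 773\right) I = \left(\left(-665 + 848\right) - 773\right) \left(7 - \sqrt{3}\right) = \left(183 - 773\right) \left(7 - \sqrt{3}\right) = - 590 \left(7 - \sqrt{3}\right) = -4130 + 590 \sqrt{3}$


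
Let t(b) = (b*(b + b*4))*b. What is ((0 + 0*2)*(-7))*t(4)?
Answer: 0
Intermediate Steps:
t(b) = 5*b**3 (t(b) = (b*(b + 4*b))*b = (b*(5*b))*b = (5*b**2)*b = 5*b**3)
((0 + 0*2)*(-7))*t(4) = ((0 + 0*2)*(-7))*(5*4**3) = ((0 + 0)*(-7))*(5*64) = (0*(-7))*320 = 0*320 = 0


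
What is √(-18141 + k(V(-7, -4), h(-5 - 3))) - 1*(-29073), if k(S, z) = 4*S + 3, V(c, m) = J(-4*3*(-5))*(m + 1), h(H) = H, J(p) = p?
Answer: 29073 + I*√18858 ≈ 29073.0 + 137.32*I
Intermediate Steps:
V(c, m) = 60 + 60*m (V(c, m) = (-4*3*(-5))*(m + 1) = (-12*(-5))*(1 + m) = 60*(1 + m) = 60 + 60*m)
k(S, z) = 3 + 4*S
√(-18141 + k(V(-7, -4), h(-5 - 3))) - 1*(-29073) = √(-18141 + (3 + 4*(60 + 60*(-4)))) - 1*(-29073) = √(-18141 + (3 + 4*(60 - 240))) + 29073 = √(-18141 + (3 + 4*(-180))) + 29073 = √(-18141 + (3 - 720)) + 29073 = √(-18141 - 717) + 29073 = √(-18858) + 29073 = I*√18858 + 29073 = 29073 + I*√18858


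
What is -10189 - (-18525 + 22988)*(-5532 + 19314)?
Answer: -61519255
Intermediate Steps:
-10189 - (-18525 + 22988)*(-5532 + 19314) = -10189 - 4463*13782 = -10189 - 1*61509066 = -10189 - 61509066 = -61519255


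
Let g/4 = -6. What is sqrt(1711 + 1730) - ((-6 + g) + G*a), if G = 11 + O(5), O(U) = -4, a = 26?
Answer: -152 + sqrt(3441) ≈ -93.340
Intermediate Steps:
g = -24 (g = 4*(-6) = -24)
G = 7 (G = 11 - 4 = 7)
sqrt(1711 + 1730) - ((-6 + g) + G*a) = sqrt(1711 + 1730) - ((-6 - 24) + 7*26) = sqrt(3441) - (-30 + 182) = sqrt(3441) - 1*152 = sqrt(3441) - 152 = -152 + sqrt(3441)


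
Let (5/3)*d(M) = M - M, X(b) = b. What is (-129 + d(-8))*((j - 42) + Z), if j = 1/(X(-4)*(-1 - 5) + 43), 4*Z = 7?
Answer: 1391007/268 ≈ 5190.3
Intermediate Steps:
Z = 7/4 (Z = (¼)*7 = 7/4 ≈ 1.7500)
d(M) = 0 (d(M) = 3*(M - M)/5 = (⅗)*0 = 0)
j = 1/67 (j = 1/(-4*(-1 - 5) + 43) = 1/(-4*(-6) + 43) = 1/(24 + 43) = 1/67 ≈ 0.014925)
(-129 + d(-8))*((j - 42) + Z) = (-129 + 0)*((1/67 - 42) + 7/4) = -129*(-2813/67 + 7/4) = -129*(-10783/268) = 1391007/268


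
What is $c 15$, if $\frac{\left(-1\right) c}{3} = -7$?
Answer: $315$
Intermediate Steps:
$c = 21$ ($c = \left(-3\right) \left(-7\right) = 21$)
$c 15 = 21 \cdot 15 = 315$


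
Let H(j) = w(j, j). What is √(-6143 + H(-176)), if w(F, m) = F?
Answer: I*√6319 ≈ 79.492*I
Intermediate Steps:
H(j) = j
√(-6143 + H(-176)) = √(-6143 - 176) = √(-6319) = I*√6319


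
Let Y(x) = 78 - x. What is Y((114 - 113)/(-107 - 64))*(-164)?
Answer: -2187596/171 ≈ -12793.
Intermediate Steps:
Y((114 - 113)/(-107 - 64))*(-164) = (78 - (114 - 113)/(-107 - 64))*(-164) = (78 - 1/(-171))*(-164) = (78 - (-1)/171)*(-164) = (78 - 1*(-1/171))*(-164) = (78 + 1/171)*(-164) = (13339/171)*(-164) = -2187596/171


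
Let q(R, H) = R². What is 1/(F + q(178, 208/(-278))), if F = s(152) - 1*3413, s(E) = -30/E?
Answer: 76/2148581 ≈ 3.5372e-5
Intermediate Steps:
F = -259403/76 (F = -30/152 - 1*3413 = -30*1/152 - 3413 = -15/76 - 3413 = -259403/76 ≈ -3413.2)
1/(F + q(178, 208/(-278))) = 1/(-259403/76 + 178²) = 1/(-259403/76 + 31684) = 1/(2148581/76) = 76/2148581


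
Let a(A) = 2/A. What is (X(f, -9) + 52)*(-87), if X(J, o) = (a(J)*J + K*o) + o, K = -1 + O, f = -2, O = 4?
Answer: -1566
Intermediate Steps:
K = 3 (K = -1 + 4 = 3)
X(J, o) = 2 + 4*o (X(J, o) = ((2/J)*J + 3*o) + o = (2 + 3*o) + o = 2 + 4*o)
(X(f, -9) + 52)*(-87) = ((2 + 4*(-9)) + 52)*(-87) = ((2 - 36) + 52)*(-87) = (-34 + 52)*(-87) = 18*(-87) = -1566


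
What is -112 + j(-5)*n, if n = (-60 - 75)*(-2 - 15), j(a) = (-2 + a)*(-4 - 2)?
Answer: 96278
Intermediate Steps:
j(a) = 12 - 6*a (j(a) = (-2 + a)*(-6) = 12 - 6*a)
n = 2295 (n = -135*(-17) = 2295)
-112 + j(-5)*n = -112 + (12 - 6*(-5))*2295 = -112 + (12 + 30)*2295 = -112 + 42*2295 = -112 + 96390 = 96278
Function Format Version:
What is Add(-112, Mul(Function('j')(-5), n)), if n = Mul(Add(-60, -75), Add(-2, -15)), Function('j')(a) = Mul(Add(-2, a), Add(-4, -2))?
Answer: 96278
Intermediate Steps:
Function('j')(a) = Add(12, Mul(-6, a)) (Function('j')(a) = Mul(Add(-2, a), -6) = Add(12, Mul(-6, a)))
n = 2295 (n = Mul(-135, -17) = 2295)
Add(-112, Mul(Function('j')(-5), n)) = Add(-112, Mul(Add(12, Mul(-6, -5)), 2295)) = Add(-112, Mul(Add(12, 30), 2295)) = Add(-112, Mul(42, 2295)) = Add(-112, 96390) = 96278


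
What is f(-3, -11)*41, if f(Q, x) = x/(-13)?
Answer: 451/13 ≈ 34.692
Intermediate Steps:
f(Q, x) = -x/13 (f(Q, x) = x*(-1/13) = -x/13)
f(-3, -11)*41 = -1/13*(-11)*41 = (11/13)*41 = 451/13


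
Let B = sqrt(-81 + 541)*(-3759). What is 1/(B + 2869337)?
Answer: 2869337/8226594982309 + 7518*sqrt(115)/8226594982309 ≈ 3.5859e-7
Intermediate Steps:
B = -7518*sqrt(115) (B = sqrt(460)*(-3759) = (2*sqrt(115))*(-3759) = -7518*sqrt(115) ≈ -80622.)
1/(B + 2869337) = 1/(-7518*sqrt(115) + 2869337) = 1/(2869337 - 7518*sqrt(115))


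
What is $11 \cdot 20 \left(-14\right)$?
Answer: $-3080$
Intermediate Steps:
$11 \cdot 20 \left(-14\right) = 220 \left(-14\right) = -3080$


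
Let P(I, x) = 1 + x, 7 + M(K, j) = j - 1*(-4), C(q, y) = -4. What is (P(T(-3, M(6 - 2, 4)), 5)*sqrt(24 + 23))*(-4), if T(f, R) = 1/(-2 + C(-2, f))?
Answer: -24*sqrt(47) ≈ -164.54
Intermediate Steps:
M(K, j) = -3 + j (M(K, j) = -7 + (j - 1*(-4)) = -7 + (j + 4) = -7 + (4 + j) = -3 + j)
T(f, R) = -1/6 (T(f, R) = 1/(-2 - 4) = 1/(-6) = -1/6)
(P(T(-3, M(6 - 2, 4)), 5)*sqrt(24 + 23))*(-4) = ((1 + 5)*sqrt(24 + 23))*(-4) = (6*sqrt(47))*(-4) = -24*sqrt(47)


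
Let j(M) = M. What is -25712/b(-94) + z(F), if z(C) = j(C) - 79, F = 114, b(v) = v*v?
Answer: 70887/2209 ≈ 32.090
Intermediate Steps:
b(v) = v²
z(C) = -79 + C (z(C) = C - 79 = -79 + C)
-25712/b(-94) + z(F) = -25712/((-94)²) + (-79 + 114) = -25712/8836 + 35 = -25712*1/8836 + 35 = -6428/2209 + 35 = 70887/2209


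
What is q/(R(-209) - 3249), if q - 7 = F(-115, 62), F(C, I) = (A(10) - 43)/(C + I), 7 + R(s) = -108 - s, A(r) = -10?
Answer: -8/3155 ≈ -0.0025357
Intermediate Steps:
R(s) = -115 - s (R(s) = -7 + (-108 - s) = -115 - s)
F(C, I) = -53/(C + I) (F(C, I) = (-10 - 43)/(C + I) = -53/(C + I))
q = 8 (q = 7 - 53/(-115 + 62) = 7 - 53/(-53) = 7 - 53*(-1/53) = 7 + 1 = 8)
q/(R(-209) - 3249) = 8/((-115 - 1*(-209)) - 3249) = 8/((-115 + 209) - 3249) = 8/(94 - 3249) = 8/(-3155) = 8*(-1/3155) = -8/3155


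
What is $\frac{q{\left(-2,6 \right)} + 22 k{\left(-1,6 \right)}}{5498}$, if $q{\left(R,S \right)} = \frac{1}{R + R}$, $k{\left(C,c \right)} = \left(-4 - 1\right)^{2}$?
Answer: $\frac{2199}{21992} \approx 0.099991$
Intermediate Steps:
$k{\left(C,c \right)} = 25$ ($k{\left(C,c \right)} = \left(-5\right)^{2} = 25$)
$q{\left(R,S \right)} = \frac{1}{2 R}$
$\frac{q{\left(-2,6 \right)} + 22 k{\left(-1,6 \right)}}{5498} = \frac{\frac{1}{2 \left(-2\right)} + 22 \cdot 25}{5498} = \left(\frac{1}{2} \left(- \frac{1}{2}\right) + 550\right) \frac{1}{5498} = \left(- \frac{1}{4} + 550\right) \frac{1}{5498} = \frac{2199}{4} \cdot \frac{1}{5498} = \frac{2199}{21992}$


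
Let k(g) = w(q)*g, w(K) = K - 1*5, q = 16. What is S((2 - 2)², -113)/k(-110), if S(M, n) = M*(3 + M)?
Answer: 0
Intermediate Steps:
w(K) = -5 + K (w(K) = K - 5 = -5 + K)
k(g) = 11*g (k(g) = (-5 + 16)*g = 11*g)
S((2 - 2)², -113)/k(-110) = ((2 - 2)²*(3 + (2 - 2)²))/((11*(-110))) = (0²*(3 + 0²))/(-1210) = (0*(3 + 0))*(-1/1210) = (0*3)*(-1/1210) = 0*(-1/1210) = 0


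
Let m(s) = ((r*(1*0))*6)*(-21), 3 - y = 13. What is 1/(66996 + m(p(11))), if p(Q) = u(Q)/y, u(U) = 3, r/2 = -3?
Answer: 1/66996 ≈ 1.4926e-5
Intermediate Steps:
r = -6 (r = 2*(-3) = -6)
y = -10 (y = 3 - 1*13 = 3 - 13 = -10)
p(Q) = -3/10 (p(Q) = 3/(-10) = 3*(-1/10) = -3/10)
m(s) = 0 (m(s) = (-6*0*6)*(-21) = (0*6)*(-21) = 0*(-21) = 0)
1/(66996 + m(p(11))) = 1/(66996 + 0) = 1/66996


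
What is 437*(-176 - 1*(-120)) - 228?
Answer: -24700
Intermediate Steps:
437*(-176 - 1*(-120)) - 228 = 437*(-176 + 120) - 228 = 437*(-56) - 228 = -24472 - 228 = -24700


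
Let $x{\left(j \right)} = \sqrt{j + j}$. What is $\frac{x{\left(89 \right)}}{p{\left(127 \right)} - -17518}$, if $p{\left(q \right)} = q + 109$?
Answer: $\frac{\sqrt{178}}{17754} \approx 0.00075147$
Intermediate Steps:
$p{\left(q \right)} = 109 + q$
$x{\left(j \right)} = \sqrt{2} \sqrt{j}$ ($x{\left(j \right)} = \sqrt{2 j} = \sqrt{2} \sqrt{j}$)
$\frac{x{\left(89 \right)}}{p{\left(127 \right)} - -17518} = \frac{\sqrt{2} \sqrt{89}}{\left(109 + 127\right) - -17518} = \frac{\sqrt{178}}{236 + 17518} = \frac{\sqrt{178}}{17754}$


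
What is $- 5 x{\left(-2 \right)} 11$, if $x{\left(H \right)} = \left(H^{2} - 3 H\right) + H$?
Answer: $-440$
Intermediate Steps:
$x{\left(H \right)} = H^{2} - 2 H$
$- 5 x{\left(-2 \right)} 11 = - 5 \left(- 2 \left(-2 - 2\right)\right) 11 = - 5 \left(\left(-2\right) \left(-4\right)\right) 11 = \left(-5\right) 8 \cdot 11 = \left(-40\right) 11 = -440$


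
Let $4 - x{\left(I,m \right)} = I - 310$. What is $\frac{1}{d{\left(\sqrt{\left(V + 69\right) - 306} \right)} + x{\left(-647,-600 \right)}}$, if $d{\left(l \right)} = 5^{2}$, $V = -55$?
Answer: $\frac{1}{986} \approx 0.0010142$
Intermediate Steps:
$x{\left(I,m \right)} = 314 - I$ ($x{\left(I,m \right)} = 4 - \left(I - 310\right) = 4 - \left(-310 + I\right) = 314 - I$)
$d{\left(l \right)} = 25$
$\frac{1}{d{\left(\sqrt{\left(V + 69\right) - 306} \right)} + x{\left(-647,-600 \right)}} = \frac{1}{25 + \left(314 - -647\right)} = \frac{1}{25 + \left(314 + 647\right)} = \frac{1}{25 + 961} = \frac{1}{986}$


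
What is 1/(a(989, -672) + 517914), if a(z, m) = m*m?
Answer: 1/969498 ≈ 1.0315e-6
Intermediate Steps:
a(z, m) = m²
1/(a(989, -672) + 517914) = 1/((-672)² + 517914) = 1/(451584 + 517914) = 1/969498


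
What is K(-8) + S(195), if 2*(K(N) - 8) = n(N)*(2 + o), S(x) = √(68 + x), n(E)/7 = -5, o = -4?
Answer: 43 + √263 ≈ 59.217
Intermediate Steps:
n(E) = -35 (n(E) = 7*(-5) = -35)
K(N) = 43 (K(N) = 8 + (-35*(2 - 4))/2 = 8 + (-35*(-2))/2 = 8 + (½)*70 = 8 + 35 = 43)
K(-8) + S(195) = 43 + √(68 + 195) = 43 + √263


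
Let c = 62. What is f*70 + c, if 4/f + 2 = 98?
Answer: 779/12 ≈ 64.917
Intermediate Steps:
f = 1/24 (f = 4/(-2 + 98) = 4/96 = 4*(1/96) = 1/24 ≈ 0.041667)
f*70 + c = (1/24)*70 + 62 = 35/12 + 62 = 779/12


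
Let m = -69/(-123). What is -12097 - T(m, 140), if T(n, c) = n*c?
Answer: -499197/41 ≈ -12176.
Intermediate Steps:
m = 23/41 (m = -69*(-1/123) = 23/41 ≈ 0.56098)
T(n, c) = c*n
-12097 - T(m, 140) = -12097 - 140*23/41 = -12097 - 1*3220/41 = -12097 - 3220/41 = -499197/41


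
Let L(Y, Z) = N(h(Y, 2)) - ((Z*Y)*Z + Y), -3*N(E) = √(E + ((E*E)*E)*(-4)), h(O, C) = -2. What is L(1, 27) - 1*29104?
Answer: -29834 - √30/3 ≈ -29836.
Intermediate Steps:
N(E) = -√(E - 4*E³)/3 (N(E) = -√(E + ((E*E)*E)*(-4))/3 = -√(E + (E²*E)*(-4))/3 = -√(E + E³*(-4))/3 = -√(E - 4*E³)/3)
L(Y, Z) = -Y - √30/3 - Y*Z² (L(Y, Z) = -√(-2 - 4*(-2)³)/3 - ((Z*Y)*Z + Y) = -√(-2 - 4*(-8))/3 - ((Y*Z)*Z + Y) = -√(-2 + 32)/3 - (Y*Z² + Y) = -√30/3 - (Y + Y*Z²) = -√30/3 + (-Y - Y*Z²) = -Y - √30/3 - Y*Z²)
L(1, 27) - 1*29104 = (-1*1 - √30/3 - 1*1*27²) - 1*29104 = (-1 - √30/3 - 1*1*729) - 29104 = (-1 - √30/3 - 729) - 29104 = (-730 - √30/3) - 29104 = -29834 - √30/3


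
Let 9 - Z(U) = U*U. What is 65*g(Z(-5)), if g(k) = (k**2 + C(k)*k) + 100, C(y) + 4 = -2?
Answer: 29380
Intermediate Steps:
C(y) = -6 (C(y) = -4 - 2 = -6)
Z(U) = 9 - U**2 (Z(U) = 9 - U*U = 9 - U**2)
g(k) = 100 + k**2 - 6*k (g(k) = (k**2 - 6*k) + 100 = 100 + k**2 - 6*k)
65*g(Z(-5)) = 65*(100 + (9 - 1*(-5)**2)**2 - 6*(9 - 1*(-5)**2)) = 65*(100 + (9 - 1*25)**2 - 6*(9 - 1*25)) = 65*(100 + (9 - 25)**2 - 6*(9 - 25)) = 65*(100 + (-16)**2 - 6*(-16)) = 65*(100 + 256 + 96) = 65*452 = 29380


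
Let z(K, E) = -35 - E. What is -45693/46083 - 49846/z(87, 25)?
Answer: 382385273/460830 ≈ 829.78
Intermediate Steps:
-45693/46083 - 49846/z(87, 25) = -45693/46083 - 49846/(-35 - 1*25) = -45693*1/46083 - 49846/(-35 - 25) = -15231/15361 - 49846/(-60) = -15231/15361 - 49846*(-1/60) = -15231/15361 + 24923/30 = 382385273/460830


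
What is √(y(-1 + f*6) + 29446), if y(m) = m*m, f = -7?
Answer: √31295 ≈ 176.90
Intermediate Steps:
y(m) = m²
√(y(-1 + f*6) + 29446) = √((-1 - 7*6)² + 29446) = √((-1 - 42)² + 29446) = √((-43)² + 29446) = √(1849 + 29446) = √31295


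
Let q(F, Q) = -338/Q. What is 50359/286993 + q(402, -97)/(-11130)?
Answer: 3876505454/22131465195 ≈ 0.17516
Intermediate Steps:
50359/286993 + q(402, -97)/(-11130) = 50359/286993 - 338/(-97)/(-11130) = 50359*(1/286993) - 338*(-1/97)*(-1/11130) = 50359/286993 + (338/97)*(-1/11130) = 50359/286993 - 169/539805 = 3876505454/22131465195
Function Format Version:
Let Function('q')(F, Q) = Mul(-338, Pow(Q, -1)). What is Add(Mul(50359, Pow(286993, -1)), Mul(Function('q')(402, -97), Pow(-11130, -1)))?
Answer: Rational(3876505454, 22131465195) ≈ 0.17516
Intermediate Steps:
Add(Mul(50359, Pow(286993, -1)), Mul(Function('q')(402, -97), Pow(-11130, -1))) = Add(Mul(50359, Pow(286993, -1)), Mul(Mul(-338, Pow(-97, -1)), Pow(-11130, -1))) = Add(Mul(50359, Rational(1, 286993)), Mul(Mul(-338, Rational(-1, 97)), Rational(-1, 11130))) = Add(Rational(50359, 286993), Mul(Rational(338, 97), Rational(-1, 11130))) = Add(Rational(50359, 286993), Rational(-169, 539805)) = Rational(3876505454, 22131465195)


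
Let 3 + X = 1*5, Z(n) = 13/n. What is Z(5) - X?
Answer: ⅗ ≈ 0.60000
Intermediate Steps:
X = 2 (X = -3 + 1*5 = -3 + 5 = 2)
Z(5) - X = 13/5 - 1*2 = 13*(⅕) - 2 = 13/5 - 2 = ⅗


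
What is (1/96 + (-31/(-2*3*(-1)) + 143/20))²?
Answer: 101761/25600 ≈ 3.9750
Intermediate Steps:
(1/96 + (-31/(-2*3*(-1)) + 143/20))² = (1/96 + (-31/((-6*(-1))) + 143*(1/20)))² = (1/96 + (-31/6 + 143/20))² = (1/96 + 119/60)² = (319/160)² = 101761/25600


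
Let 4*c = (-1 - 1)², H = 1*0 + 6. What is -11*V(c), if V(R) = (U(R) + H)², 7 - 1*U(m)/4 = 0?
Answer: -12716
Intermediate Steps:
U(m) = 28 (U(m) = 28 - 4*0 = 28 + 0 = 28)
H = 6 (H = 0 + 6 = 6)
c = 1 (c = (-1 - 1)²/4 = (¼)*(-2)² = (¼)*4 = 1)
V(R) = 1156 (V(R) = (28 + 6)² = 34² = 1156)
-11*V(c) = -11*1156 = -12716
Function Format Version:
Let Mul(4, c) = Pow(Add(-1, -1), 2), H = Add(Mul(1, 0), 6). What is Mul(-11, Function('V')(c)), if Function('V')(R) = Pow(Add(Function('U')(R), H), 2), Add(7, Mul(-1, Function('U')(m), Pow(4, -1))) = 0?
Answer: -12716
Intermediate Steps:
Function('U')(m) = 28 (Function('U')(m) = Add(28, Mul(-4, 0)) = Add(28, 0) = 28)
H = 6 (H = Add(0, 6) = 6)
c = 1 (c = Mul(Rational(1, 4), Pow(Add(-1, -1), 2)) = Mul(Rational(1, 4), Pow(-2, 2)) = Mul(Rational(1, 4), 4) = 1)
Function('V')(R) = 1156 (Function('V')(R) = Pow(Add(28, 6), 2) = Pow(34, 2) = 1156)
Mul(-11, Function('V')(c)) = Mul(-11, 1156) = -12716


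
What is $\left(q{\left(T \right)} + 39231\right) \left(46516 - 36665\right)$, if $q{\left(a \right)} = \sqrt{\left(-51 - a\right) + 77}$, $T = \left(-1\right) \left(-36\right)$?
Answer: $386464581 + 9851 i \sqrt{10} \approx 3.8646 \cdot 10^{8} + 31152.0 i$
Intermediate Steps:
$T = 36$
$q{\left(a \right)} = \sqrt{26 - a}$
$\left(q{\left(T \right)} + 39231\right) \left(46516 - 36665\right) = \left(\sqrt{26 - 36} + 39231\right) \left(46516 - 36665\right) = \left(\sqrt{26 - 36} + 39231\right) 9851 = \left(\sqrt{-10} + 39231\right) 9851 = \left(i \sqrt{10} + 39231\right) 9851 = \left(39231 + i \sqrt{10}\right) 9851 = 386464581 + 9851 i \sqrt{10}$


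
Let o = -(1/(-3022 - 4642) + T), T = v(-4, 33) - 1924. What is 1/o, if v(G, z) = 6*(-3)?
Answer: 7664/14883489 ≈ 0.00051493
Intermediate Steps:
v(G, z) = -18
T = -1942 (T = -18 - 1924 = -1942)
o = 14883489/7664 (o = -(1/(-3022 - 4642) - 1942) = -(1/(-7664) - 1942) = -(-1/7664 - 1942) = -1*(-14883489/7664) = 14883489/7664 ≈ 1942.0)
1/o = 1/(14883489/7664) = 7664/14883489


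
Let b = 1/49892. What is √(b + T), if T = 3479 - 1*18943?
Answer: 3*I*√1069254697839/24946 ≈ 124.35*I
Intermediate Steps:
T = -15464 (T = 3479 - 18943 = -15464)
b = 1/49892 ≈ 2.0043e-5
√(b + T) = √(1/49892 - 15464) = √(-771529887/49892) = 3*I*√1069254697839/24946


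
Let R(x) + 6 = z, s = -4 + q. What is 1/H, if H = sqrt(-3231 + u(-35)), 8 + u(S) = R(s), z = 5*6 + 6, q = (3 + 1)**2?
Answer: -I*sqrt(3209)/3209 ≈ -0.017653*I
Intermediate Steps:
q = 16 (q = 4**2 = 16)
z = 36 (z = 30 + 6 = 36)
s = 12 (s = -4 + 16 = 12)
R(x) = 30 (R(x) = -6 + 36 = 30)
u(S) = 22 (u(S) = -8 + 30 = 22)
H = I*sqrt(3209) (H = sqrt(-3231 + 22) = sqrt(-3209) = I*sqrt(3209) ≈ 56.648*I)
1/H = 1/(I*sqrt(3209)) = -I*sqrt(3209)/3209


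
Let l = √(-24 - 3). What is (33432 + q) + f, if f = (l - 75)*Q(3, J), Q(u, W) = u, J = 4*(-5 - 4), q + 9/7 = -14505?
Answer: 130905/7 + 9*I*√3 ≈ 18701.0 + 15.588*I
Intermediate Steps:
q = -101544/7 (q = -9/7 - 14505 = -101544/7 ≈ -14506.)
l = 3*I*√3 (l = √(-27) = 3*I*√3 ≈ 5.1962*I)
J = -36 (J = 4*(-9) = -36)
f = -225 + 9*I*√3 (f = (3*I*√3 - 75)*3 = (-75 + 3*I*√3)*3 = -225 + 9*I*√3 ≈ -225.0 + 15.588*I)
(33432 + q) + f = (33432 - 101544/7) + (-225 + 9*I*√3) = 132480/7 + (-225 + 9*I*√3) = 130905/7 + 9*I*√3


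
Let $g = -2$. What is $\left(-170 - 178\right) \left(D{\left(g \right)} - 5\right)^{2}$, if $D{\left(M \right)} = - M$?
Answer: $-3132$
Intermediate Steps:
$\left(-170 - 178\right) \left(D{\left(g \right)} - 5\right)^{2} = \left(-170 - 178\right) \left(\left(-1\right) \left(-2\right) - 5\right)^{2} = - 348 \left(2 - 5\right)^{2} = - 348 \left(-3\right)^{2} = \left(-348\right) 9 = -3132$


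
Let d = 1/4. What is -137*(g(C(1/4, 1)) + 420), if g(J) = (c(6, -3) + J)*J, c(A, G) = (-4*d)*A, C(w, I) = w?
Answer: -917489/16 ≈ -57343.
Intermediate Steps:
d = ¼ ≈ 0.25000
c(A, G) = -A (c(A, G) = (-4*¼)*A = -A)
g(J) = J*(-6 + J) (g(J) = (-1*6 + J)*J = (-6 + J)*J = J*(-6 + J))
-137*(g(C(1/4, 1)) + 420) = -137*((-6 + 1/4)/4 + 420) = -137*((-6 + ¼)/4 + 420) = -137*((¼)*(-23/4) + 420) = -137*(-23/16 + 420) = -137*6697/16 = -917489/16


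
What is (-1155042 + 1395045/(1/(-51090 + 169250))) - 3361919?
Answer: 164834000239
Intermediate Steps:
(-1155042 + 1395045/(1/(-51090 + 169250))) - 3361919 = (-1155042 + 1395045/(1/118160)) - 3361919 = (-1155042 + 1395045*118160) - 3361919 = (-1155042 + 164838517200) - 3361919 = 164837362158 - 3361919 = 164834000239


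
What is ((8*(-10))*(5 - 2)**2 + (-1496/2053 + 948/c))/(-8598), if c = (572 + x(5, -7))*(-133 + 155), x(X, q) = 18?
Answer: 4800997159/57279747030 ≈ 0.083817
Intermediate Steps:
c = 12980 (c = (572 + 18)*(-133 + 155) = 590*22 = 12980)
((8*(-10))*(5 - 2)**2 + (-1496/2053 + 948/c))/(-8598) = ((8*(-10))*(5 - 2)**2 + (-1496/2053 + 948/12980))/(-8598) = (-80*3**2 + (-1496*1/2053 + 948*(1/12980)))*(-1/8598) = (-80*9 + (-1496/2053 + 237/3245))*(-1/8598) = (-720 - 4367959/6661985)*(-1/8598) = -4800997159/6661985*(-1/8598) = 4800997159/57279747030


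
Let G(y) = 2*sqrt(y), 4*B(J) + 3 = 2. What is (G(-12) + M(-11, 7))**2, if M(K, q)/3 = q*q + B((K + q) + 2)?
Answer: 341457/16 + 1170*I*sqrt(3) ≈ 21341.0 + 2026.5*I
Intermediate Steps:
B(J) = -1/4 (B(J) = -3/4 + (1/4)*2 = -3/4 + 1/2 = -1/4)
M(K, q) = -3/4 + 3*q**2 (M(K, q) = 3*(q*q - 1/4) = 3*(q**2 - 1/4) = 3*(-1/4 + q**2) = -3/4 + 3*q**2)
(G(-12) + M(-11, 7))**2 = (2*sqrt(-12) + (-3/4 + 3*7**2))**2 = (2*(2*I*sqrt(3)) + (-3/4 + 3*49))**2 = (4*I*sqrt(3) + (-3/4 + 147))**2 = (4*I*sqrt(3) + 585/4)**2 = (585/4 + 4*I*sqrt(3))**2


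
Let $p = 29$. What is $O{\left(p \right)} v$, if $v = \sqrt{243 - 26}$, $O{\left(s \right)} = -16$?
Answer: $- 16 \sqrt{217} \approx -235.69$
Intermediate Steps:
$v = \sqrt{217} \approx 14.731$
$O{\left(p \right)} v = - 16 \sqrt{217}$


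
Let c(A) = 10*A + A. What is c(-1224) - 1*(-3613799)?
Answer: 3600335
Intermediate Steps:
c(A) = 11*A
c(-1224) - 1*(-3613799) = 11*(-1224) - 1*(-3613799) = -13464 + 3613799 = 3600335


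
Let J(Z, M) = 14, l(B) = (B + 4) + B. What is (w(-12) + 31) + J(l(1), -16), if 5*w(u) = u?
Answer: 213/5 ≈ 42.600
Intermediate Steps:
l(B) = 4 + 2*B (l(B) = (4 + B) + B = 4 + 2*B)
w(u) = u/5
(w(-12) + 31) + J(l(1), -16) = ((1/5)*(-12) + 31) + 14 = (-12/5 + 31) + 14 = 143/5 + 14 = 213/5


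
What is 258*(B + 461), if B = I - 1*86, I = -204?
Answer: 44118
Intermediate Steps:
B = -290 (B = -204 - 1*86 = -204 - 86 = -290)
258*(B + 461) = 258*(-290 + 461) = 258*171 = 44118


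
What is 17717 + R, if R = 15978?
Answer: 33695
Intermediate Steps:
17717 + R = 17717 + 15978 = 33695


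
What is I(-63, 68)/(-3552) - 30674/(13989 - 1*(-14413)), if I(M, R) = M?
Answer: -17860787/16813984 ≈ -1.0623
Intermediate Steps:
I(-63, 68)/(-3552) - 30674/(13989 - 1*(-14413)) = -63/(-3552) - 30674/(13989 - 1*(-14413)) = -63*(-1/3552) - 30674/(13989 + 14413) = 21/1184 - 30674/28402 = 21/1184 - 30674*1/28402 = 21/1184 - 15337/14201 = -17860787/16813984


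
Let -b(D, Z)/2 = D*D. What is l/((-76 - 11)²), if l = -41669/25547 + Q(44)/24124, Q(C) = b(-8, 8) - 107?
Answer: -1011226501/4664743122132 ≈ -0.00021678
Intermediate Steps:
b(D, Z) = -2*D² (b(D, Z) = -2*D*D = -2*D²)
Q(C) = -235 (Q(C) = -2*(-8)² - 107 = -2*64 - 107 = -128 - 107 = -235)
l = -1011226501/616295828 (l = -41669/25547 - 235/24124 = -1011226501/616295828 ≈ -1.6408)
l/((-76 - 11)²) = -1011226501/(616295828*(-76 - 11)²) = -1011226501/(616295828*((-87)²)) = -1011226501/616295828/7569 = -1011226501/616295828*1/7569 = -1011226501/4664743122132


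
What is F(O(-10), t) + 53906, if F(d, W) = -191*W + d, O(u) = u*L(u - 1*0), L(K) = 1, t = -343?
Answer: 119409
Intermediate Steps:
O(u) = u (O(u) = u*1 = u)
F(d, W) = d - 191*W
F(O(-10), t) + 53906 = (-10 - 191*(-343)) + 53906 = (-10 + 65513) + 53906 = 65503 + 53906 = 119409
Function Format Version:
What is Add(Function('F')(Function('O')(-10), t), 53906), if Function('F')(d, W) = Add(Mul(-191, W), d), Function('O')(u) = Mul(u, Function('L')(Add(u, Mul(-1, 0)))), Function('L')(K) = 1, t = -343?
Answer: 119409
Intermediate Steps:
Function('O')(u) = u (Function('O')(u) = Mul(u, 1) = u)
Function('F')(d, W) = Add(d, Mul(-191, W))
Add(Function('F')(Function('O')(-10), t), 53906) = Add(Add(-10, Mul(-191, -343)), 53906) = Add(Add(-10, 65513), 53906) = Add(65503, 53906) = 119409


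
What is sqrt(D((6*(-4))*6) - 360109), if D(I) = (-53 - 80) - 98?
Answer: 2*I*sqrt(90085) ≈ 600.28*I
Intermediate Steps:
D(I) = -231 (D(I) = -133 - 98 = -231)
sqrt(D((6*(-4))*6) - 360109) = sqrt(-231 - 360109) = sqrt(-360340) = 2*I*sqrt(90085)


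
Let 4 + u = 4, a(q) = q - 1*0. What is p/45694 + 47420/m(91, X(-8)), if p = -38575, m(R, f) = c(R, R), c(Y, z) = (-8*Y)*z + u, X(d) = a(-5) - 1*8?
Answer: -295145380/189196007 ≈ -1.5600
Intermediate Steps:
a(q) = q (a(q) = q + 0 = q)
u = 0 (u = -4 + 4 = 0)
X(d) = -13 (X(d) = -5 - 1*8 = -5 - 8 = -13)
c(Y, z) = -8*Y*z (c(Y, z) = (-8*Y)*z + 0 = -8*Y*z + 0 = -8*Y*z)
m(R, f) = -8*R**2 (m(R, f) = -8*R*R = -8*R**2)
p/45694 + 47420/m(91, X(-8)) = -38575/45694 + 47420/((-8*91**2)) = -38575*1/45694 + 47420/((-8*8281)) = -38575/45694 + 47420/(-66248) = -38575/45694 + 47420*(-1/66248) = -38575/45694 - 11855/16562 = -295145380/189196007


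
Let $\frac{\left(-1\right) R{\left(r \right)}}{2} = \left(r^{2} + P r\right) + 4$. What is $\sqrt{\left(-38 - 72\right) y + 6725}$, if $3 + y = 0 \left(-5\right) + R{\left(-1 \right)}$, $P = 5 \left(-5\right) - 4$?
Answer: $3 \sqrt{1615} \approx 120.56$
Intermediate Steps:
$P = -29$ ($P = -25 - 4 = -29$)
$R{\left(r \right)} = -8 - 2 r^{2} + 58 r$ ($R{\left(r \right)} = - 2 \left(\left(r^{2} - 29 r\right) + 4\right) = - 2 \left(4 + r^{2} - 29 r\right) = -8 - 2 r^{2} + 58 r$)
$y = -71$ ($y = -3 + \left(0 \left(-5\right) - \left(66 + 2\right)\right) = -3 + \left(0 - 68\right) = -3 - 68 = -71$)
$\sqrt{\left(-38 - 72\right) y + 6725} = \sqrt{\left(-38 - 72\right) \left(-71\right) + 6725} = \sqrt{\left(-110\right) \left(-71\right) + 6725} = \sqrt{7810 + 6725} = \sqrt{14535} = 3 \sqrt{1615}$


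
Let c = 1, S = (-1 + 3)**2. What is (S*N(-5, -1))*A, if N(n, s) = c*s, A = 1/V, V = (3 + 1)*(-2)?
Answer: 1/2 ≈ 0.50000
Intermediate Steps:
V = -8 (V = 4*(-2) = -8)
S = 4 (S = 2**2 = 4)
A = -1/8 (A = 1/(-8) = -1/8 ≈ -0.12500)
N(n, s) = s (N(n, s) = 1*s = s)
(S*N(-5, -1))*A = (4*(-1))*(-1/8) = -4*(-1/8) = 1/2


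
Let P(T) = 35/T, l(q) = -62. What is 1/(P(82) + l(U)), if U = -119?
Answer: -82/5049 ≈ -0.016241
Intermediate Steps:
1/(P(82) + l(U)) = 1/(35/82 - 62) = 1/(-5049/82) = -82/5049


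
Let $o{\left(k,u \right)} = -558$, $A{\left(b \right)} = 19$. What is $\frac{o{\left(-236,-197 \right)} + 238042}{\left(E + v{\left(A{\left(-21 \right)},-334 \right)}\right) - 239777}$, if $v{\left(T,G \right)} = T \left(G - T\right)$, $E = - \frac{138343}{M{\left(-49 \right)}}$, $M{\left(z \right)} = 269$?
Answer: $- \frac{63883196}{66442539} \approx -0.96148$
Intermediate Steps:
$E = - \frac{138343}{269} \approx -514.29$
$\frac{o{\left(-236,-197 \right)} + 238042}{\left(E + v{\left(A{\left(-21 \right)},-334 \right)}\right) - 239777} = \frac{-558 + 238042}{\left(- \frac{138343}{269} + 19 \left(-334 - 19\right)\right) - 239777} = \frac{237484}{\left(- \frac{138343}{269} + 19 \left(-334 - 19\right)\right) - 239777} = \frac{237484}{\left(- \frac{138343}{269} + 19 \left(-353\right)\right) - 239777} = \frac{237484}{\left(- \frac{138343}{269} - 6707\right) - 239777} = \frac{237484}{- \frac{1942526}{269} - 239777} = \frac{237484}{- \frac{66442539}{269}} = 237484 \left(- \frac{269}{66442539}\right) = - \frac{63883196}{66442539}$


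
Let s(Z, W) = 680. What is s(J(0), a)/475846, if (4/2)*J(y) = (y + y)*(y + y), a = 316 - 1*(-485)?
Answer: 340/237923 ≈ 0.0014290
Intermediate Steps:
a = 801 (a = 316 + 485 = 801)
J(y) = 2*y² (J(y) = ((y + y)*(y + y))/2 = ((2*y)*(2*y))/2 = (4*y²)/2 = 2*y²)
s(J(0), a)/475846 = 680/475846 = 680*(1/475846) = 340/237923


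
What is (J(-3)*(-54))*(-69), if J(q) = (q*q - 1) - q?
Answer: 40986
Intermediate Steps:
J(q) = -1 + q**2 - q (J(q) = (q**2 - 1) - q = (-1 + q**2) - q = -1 + q**2 - q)
(J(-3)*(-54))*(-69) = ((-1 + (-3)**2 - 1*(-3))*(-54))*(-69) = ((-1 + 9 + 3)*(-54))*(-69) = (11*(-54))*(-69) = -594*(-69) = 40986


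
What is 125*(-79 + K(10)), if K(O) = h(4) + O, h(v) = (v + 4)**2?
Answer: -625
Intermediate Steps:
h(v) = (4 + v)**2
K(O) = 64 + O (K(O) = (4 + 4)**2 + O = 8**2 + O = 64 + O)
125*(-79 + K(10)) = 125*(-79 + (64 + 10)) = 125*(-79 + 74) = 125*(-5) = -625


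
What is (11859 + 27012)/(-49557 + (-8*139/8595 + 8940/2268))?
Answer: -7016021145/8944102592 ≈ -0.78443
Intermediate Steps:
(11859 + 27012)/(-49557 + (-8*139/8595 + 8940/2268)) = 38871/(-49557 + (-1112*1/8595 + 8940*(1/2268))) = 38871/(-49557 + (-1112/8595 + 745/189)) = 38871/(-49557 + 688123/180495) = 38871/(-8944102592/180495) = 38871*(-180495/8944102592) = -7016021145/8944102592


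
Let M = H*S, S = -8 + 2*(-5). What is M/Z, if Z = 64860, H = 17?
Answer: -51/10810 ≈ -0.0047179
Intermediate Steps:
S = -18 (S = -8 - 10 = -18)
M = -306 (M = 17*(-18) = -306)
M/Z = -306/64860 = -306*1/64860 = -51/10810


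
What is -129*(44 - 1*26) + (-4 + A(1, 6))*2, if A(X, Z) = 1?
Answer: -2328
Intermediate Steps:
-129*(44 - 1*26) + (-4 + A(1, 6))*2 = -129*(44 - 1*26) + (-4 + 1)*2 = -129*(44 - 26) - 3*2 = -129*18 - 6 = -2322 - 6 = -2328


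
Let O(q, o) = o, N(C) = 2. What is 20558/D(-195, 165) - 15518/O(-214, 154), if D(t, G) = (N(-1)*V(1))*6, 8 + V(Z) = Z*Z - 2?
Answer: -1210469/4158 ≈ -291.12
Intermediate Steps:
V(Z) = -10 + Z**2 (V(Z) = -8 + (Z*Z - 2) = -8 + (Z**2 - 2) = -8 + (-2 + Z**2) = -10 + Z**2)
D(t, G) = -108 (D(t, G) = (2*(-10 + 1**2))*6 = (2*(-10 + 1))*6 = (2*(-9))*6 = -18*6 = -108)
20558/D(-195, 165) - 15518/O(-214, 154) = 20558/(-108) - 15518/154 = 20558*(-1/108) - 15518*1/154 = -10279/54 - 7759/77 = -1210469/4158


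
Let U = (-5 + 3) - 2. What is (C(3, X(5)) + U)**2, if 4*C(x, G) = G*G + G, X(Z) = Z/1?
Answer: 49/4 ≈ 12.250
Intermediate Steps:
U = -4 (U = -2 - 2 = -4)
X(Z) = Z (X(Z) = Z*1 = Z)
C(x, G) = G/4 + G**2/4 (C(x, G) = (G*G + G)/4 = (G**2 + G)/4 = (G + G**2)/4 = G/4 + G**2/4)
(C(3, X(5)) + U)**2 = ((1/4)*5*(1 + 5) - 4)**2 = ((1/4)*5*6 - 4)**2 = (15/2 - 4)**2 = (7/2)**2 = 49/4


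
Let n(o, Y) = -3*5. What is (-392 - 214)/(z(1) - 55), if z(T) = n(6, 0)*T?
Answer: 303/35 ≈ 8.6571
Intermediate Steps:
n(o, Y) = -15
z(T) = -15*T
(-392 - 214)/(z(1) - 55) = (-392 - 214)/(-15*1 - 55) = -606/(-15 - 55) = -606/(-70) = -606*(-1/70) = 303/35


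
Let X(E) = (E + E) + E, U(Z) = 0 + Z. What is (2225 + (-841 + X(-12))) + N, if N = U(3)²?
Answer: 1357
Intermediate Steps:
U(Z) = Z
N = 9 (N = 3² = 9)
X(E) = 3*E (X(E) = 2*E + E = 3*E)
(2225 + (-841 + X(-12))) + N = (2225 + (-841 + 3*(-12))) + 9 = (2225 + (-841 - 36)) + 9 = (2225 - 877) + 9 = 1348 + 9 = 1357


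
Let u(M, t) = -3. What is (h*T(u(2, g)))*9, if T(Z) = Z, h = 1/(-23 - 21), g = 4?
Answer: 27/44 ≈ 0.61364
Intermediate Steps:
h = -1/44 (h = 1/(-44) = -1/44 ≈ -0.022727)
(h*T(u(2, g)))*9 = -1/44*(-3)*9 = (3/44)*9 = 27/44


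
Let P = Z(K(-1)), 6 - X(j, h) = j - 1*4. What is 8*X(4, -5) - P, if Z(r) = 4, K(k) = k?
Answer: 44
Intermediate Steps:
X(j, h) = 10 - j (X(j, h) = 6 - (j - 1*4) = 6 - (j - 4) = 6 - (-4 + j) = 6 + (4 - j) = 10 - j)
P = 4
8*X(4, -5) - P = 8*(10 - 1*4) - 1*4 = 8*(10 - 4) - 4 = 8*6 - 4 = 48 - 4 = 44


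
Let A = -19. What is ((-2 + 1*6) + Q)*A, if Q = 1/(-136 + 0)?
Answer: -10317/136 ≈ -75.860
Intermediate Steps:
Q = -1/136 (Q = 1/(-136) = -1/136 ≈ -0.0073529)
((-2 + 1*6) + Q)*A = ((-2 + 1*6) - 1/136)*(-19) = ((-2 + 6) - 1/136)*(-19) = (4 - 1/136)*(-19) = (543/136)*(-19) = -10317/136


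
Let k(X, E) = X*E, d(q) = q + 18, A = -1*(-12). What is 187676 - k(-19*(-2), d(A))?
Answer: 186536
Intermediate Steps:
A = 12
d(q) = 18 + q
k(X, E) = E*X
187676 - k(-19*(-2), d(A)) = 187676 - (18 + 12)*(-19*(-2)) = 187676 - 30*38 = 187676 - 1*1140 = 187676 - 1140 = 186536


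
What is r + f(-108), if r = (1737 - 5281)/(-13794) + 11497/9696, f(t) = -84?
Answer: -613431343/7430368 ≈ -82.557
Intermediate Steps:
r = 10719569/7430368 (r = -3544*(-1/13794) + 11497*(1/9696) = 1772/6897 + 11497/9696 = 10719569/7430368 ≈ 1.4427)
r + f(-108) = 10719569/7430368 - 84 = -613431343/7430368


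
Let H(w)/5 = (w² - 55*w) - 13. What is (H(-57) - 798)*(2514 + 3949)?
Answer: 200721391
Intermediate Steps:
H(w) = -65 - 275*w + 5*w² (H(w) = 5*((w² - 55*w) - 13) = 5*(-13 + w² - 55*w) = -65 - 275*w + 5*w²)
(H(-57) - 798)*(2514 + 3949) = ((-65 - 275*(-57) + 5*(-57)²) - 798)*(2514 + 3949) = ((-65 + 15675 + 5*3249) - 798)*6463 = ((-65 + 15675 + 16245) - 798)*6463 = (31855 - 798)*6463 = 31057*6463 = 200721391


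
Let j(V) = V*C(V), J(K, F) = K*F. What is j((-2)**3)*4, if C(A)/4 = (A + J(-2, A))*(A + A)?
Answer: 16384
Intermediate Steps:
J(K, F) = F*K
C(A) = -8*A**2 (C(A) = 4*((A + A*(-2))*(A + A)) = 4*((A - 2*A)*(2*A)) = 4*((-A)*(2*A)) = 4*(-2*A**2) = -8*A**2)
j(V) = -8*V**3 (j(V) = V*(-8*V**2) = -8*V**3)
j((-2)**3)*4 = -8*((-2)**3)**3*4 = -8*(-8)**3*4 = -8*(-512)*4 = 4096*4 = 16384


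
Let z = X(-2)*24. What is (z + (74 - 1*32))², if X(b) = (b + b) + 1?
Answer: 900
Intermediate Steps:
X(b) = 1 + 2*b (X(b) = 2*b + 1 = 1 + 2*b)
z = -72 (z = (1 + 2*(-2))*24 = (1 - 4)*24 = -3*24 = -72)
(z + (74 - 1*32))² = (-72 + (74 - 1*32))² = (-72 + (74 - 32))² = (-72 + 42)² = (-30)² = 900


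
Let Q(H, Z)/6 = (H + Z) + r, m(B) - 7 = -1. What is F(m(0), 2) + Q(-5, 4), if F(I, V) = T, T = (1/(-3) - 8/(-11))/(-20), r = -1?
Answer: -7933/660 ≈ -12.020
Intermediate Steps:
m(B) = 6 (m(B) = 7 - 1 = 6)
T = -13/660 (T = (1*(-⅓) - 8*(-1/11))*(-1/20) = (-⅓ + 8/11)*(-1/20) = (13/33)*(-1/20) = -13/660 ≈ -0.019697)
F(I, V) = -13/660
Q(H, Z) = -6 + 6*H + 6*Z (Q(H, Z) = 6*((H + Z) - 1) = 6*(-1 + H + Z) = -6 + 6*H + 6*Z)
F(m(0), 2) + Q(-5, 4) = -13/660 + (-6 + 6*(-5) + 6*4) = -13/660 + (-6 - 30 + 24) = -13/660 - 12 = -7933/660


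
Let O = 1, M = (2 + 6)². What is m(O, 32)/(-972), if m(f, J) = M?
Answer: -16/243 ≈ -0.065844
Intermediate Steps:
M = 64 (M = 8² = 64)
m(f, J) = 64
m(O, 32)/(-972) = 64/(-972) = 64*(-1/972) = -16/243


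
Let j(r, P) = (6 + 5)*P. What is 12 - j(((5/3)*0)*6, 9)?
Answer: -87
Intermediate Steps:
j(r, P) = 11*P
12 - j(((5/3)*0)*6, 9) = 12 - 11*9 = 12 - 1*99 = 12 - 99 = -87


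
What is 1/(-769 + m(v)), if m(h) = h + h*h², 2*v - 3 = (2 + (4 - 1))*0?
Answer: -8/6113 ≈ -0.0013087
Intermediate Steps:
v = 3/2 (v = 3/2 + ((2 + (4 - 1))*0)/2 = 3/2 + ((2 + 3)*0)/2 = 3/2 + (5*0)/2 = 3/2 + (½)*0 = 3/2 + 0 = 3/2 ≈ 1.5000)
m(h) = h + h³
1/(-769 + m(v)) = 1/(-769 + (3/2 + (3/2)³)) = 1/(-769 + (3/2 + 27/8)) = 1/(-769 + 39/8) = 1/(-6113/8) = -8/6113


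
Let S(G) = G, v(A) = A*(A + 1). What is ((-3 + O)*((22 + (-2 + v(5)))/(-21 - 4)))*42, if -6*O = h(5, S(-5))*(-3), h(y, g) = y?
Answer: 42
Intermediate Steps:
v(A) = A*(1 + A)
O = 5/2 (O = -5*(-3)/6 = -⅙*(-15) = 5/2 ≈ 2.5000)
((-3 + O)*((22 + (-2 + v(5)))/(-21 - 4)))*42 = ((-3 + 5/2)*((22 + (-2 + 5*(1 + 5)))/(-21 - 4)))*42 = -(22 + (-2 + 5*6))/(2*(-25))*42 = -(22 + (-2 + 30))*(-1)/(2*25)*42 = -(22 + 28)*(-1)/(2*25)*42 = -25*(-1)/25*42 = -½*(-2)*42 = 1*42 = 42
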